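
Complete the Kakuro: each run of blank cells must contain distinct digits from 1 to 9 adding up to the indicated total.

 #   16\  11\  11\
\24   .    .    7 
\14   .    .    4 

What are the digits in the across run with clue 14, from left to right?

24 in 3 cells must be {7,8,9}; 16 in 2 cells must be {7,9}.
R1C1 = 9: the only remaining digit allowed by both the 24 across and the 16 down.
R1C2 = 24 − 16 = 8 completes the 24 across.
R2C1 = 16 − 9 = 7 completes the 16 down.
R2C2 = 14 − 11 = 3 completes the 14 across.

7 3 4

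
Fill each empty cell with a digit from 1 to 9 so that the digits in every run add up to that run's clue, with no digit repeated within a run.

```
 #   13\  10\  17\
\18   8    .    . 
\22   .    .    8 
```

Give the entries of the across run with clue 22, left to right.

5, 9, 8

17 in 2 cells must be {8,9}.
R1C3 = 17 − 8 = 9 completes the 17 down.
R2C1 = 13 − 8 = 5 completes the 13 down.
R2C2 = 22 − 13 = 9 completes the 22 across.
R1C2 = 18 − 17 = 1 completes the 18 across.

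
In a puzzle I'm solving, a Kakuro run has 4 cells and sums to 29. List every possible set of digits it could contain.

{5,7,8,9}

4 distinct digits from 1–9 sum between 10 and 30.
Only one set works: {5,7,8,9}.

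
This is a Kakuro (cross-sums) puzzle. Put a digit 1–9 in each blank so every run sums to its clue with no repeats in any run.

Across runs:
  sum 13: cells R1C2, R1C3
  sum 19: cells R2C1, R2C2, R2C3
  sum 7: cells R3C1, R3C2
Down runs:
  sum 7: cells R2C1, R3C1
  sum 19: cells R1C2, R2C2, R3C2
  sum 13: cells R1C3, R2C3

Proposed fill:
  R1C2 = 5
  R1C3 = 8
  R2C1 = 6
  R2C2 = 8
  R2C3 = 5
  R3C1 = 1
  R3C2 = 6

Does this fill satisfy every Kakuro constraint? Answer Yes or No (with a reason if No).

Across: 5+8=13; 6+8+5=19; 1+6=7. Down: 6+1=7; 5+8+6=19; 8+5=13. No digit repeats within any run.

Yes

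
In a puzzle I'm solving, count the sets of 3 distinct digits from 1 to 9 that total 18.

7

3 distinct digits from 1–9 sum between 6 and 24.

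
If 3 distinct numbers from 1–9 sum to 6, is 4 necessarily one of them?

The only way to make 6 from 3 distinct digits is {1,2,3}, which does not contain 4.

No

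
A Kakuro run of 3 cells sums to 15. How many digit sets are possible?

3 distinct digits from 1–9 sum between 6 and 24.

8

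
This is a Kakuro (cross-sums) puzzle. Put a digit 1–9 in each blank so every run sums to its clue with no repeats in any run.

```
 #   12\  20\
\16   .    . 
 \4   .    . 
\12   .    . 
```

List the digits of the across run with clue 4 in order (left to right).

1 3

16 in 2 cells must be {7,9}; 4 in 2 cells must be {1,3}.
The 4 across and the 20 down share only 3, so R2C2 = 3.
Given what's placed, R1C2 must be 9 to fit the 16 across and 20 down.
R2C1 = 4 − 3 = 1 completes the 4 across.
R3C2 = 20 − 12 = 8 completes the 20 down.
R1C1 = 16 − 9 = 7 completes the 16 across.
R3C1 = 12 − 8 = 4 completes the 12 across.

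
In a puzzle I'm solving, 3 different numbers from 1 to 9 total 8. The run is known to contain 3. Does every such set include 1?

Yes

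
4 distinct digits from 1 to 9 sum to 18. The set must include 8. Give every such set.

4 distinct digits from 1–9 sum between 10 and 30.
Keeping only sets containing 8.

{1,2,7,8}; {1,3,6,8}; {1,4,5,8}; {2,3,5,8}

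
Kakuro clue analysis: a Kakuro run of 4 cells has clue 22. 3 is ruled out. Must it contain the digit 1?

No

Counterexample: {2,4,7,9} sums to 22 under that restriction without using 1.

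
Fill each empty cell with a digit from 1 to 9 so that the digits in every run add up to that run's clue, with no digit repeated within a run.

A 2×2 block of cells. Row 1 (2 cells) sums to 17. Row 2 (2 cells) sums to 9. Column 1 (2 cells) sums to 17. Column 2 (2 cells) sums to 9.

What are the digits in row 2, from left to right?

8, 1

17 in 2 cells must be {8,9}.
The 17 across and the 9 down share only 8, so (1,2) = 8.
The 9 across and the 17 down share only 8, so (2,1) = 8.
(2,2) = 9 − 8 = 1 completes the 9 across.
(1,1) = 17 − 8 = 9 completes the 17 across.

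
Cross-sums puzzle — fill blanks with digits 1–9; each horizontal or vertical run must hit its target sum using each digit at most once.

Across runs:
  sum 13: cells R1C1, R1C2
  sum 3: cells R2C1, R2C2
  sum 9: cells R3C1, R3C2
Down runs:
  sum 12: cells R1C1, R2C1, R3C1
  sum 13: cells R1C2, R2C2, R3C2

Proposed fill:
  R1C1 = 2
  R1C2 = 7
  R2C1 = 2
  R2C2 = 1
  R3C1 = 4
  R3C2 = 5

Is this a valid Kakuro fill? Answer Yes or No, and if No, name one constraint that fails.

No — the across run R1C1–R1C2 sums to 9, not 13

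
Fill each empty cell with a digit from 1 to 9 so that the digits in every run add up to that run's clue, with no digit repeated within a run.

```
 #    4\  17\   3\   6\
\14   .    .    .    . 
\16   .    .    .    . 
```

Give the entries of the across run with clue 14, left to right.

4 in 2 cells must be {1,3}; 17 in 2 cells must be {8,9}; 3 in 2 cells must be {1,2}.
Only 8 fits R1C2 under both its across sum 14 and down sum 17.
R2C2 = 17 − 8 = 9 completes the 17 down.
Given what's placed, R2C1 must be 1 to fit the 16 across and 4 down.
R2C3 = 2: the only remaining digit allowed by both the 16 across and the 3 down.
R2C4 = 16 − 12 = 4 completes the 16 across.
R1C1 = 4 − 1 = 3 completes the 4 down.
R1C3 = 3 − 2 = 1 completes the 3 down.
R1C4 = 14 − 12 = 2 completes the 14 across.

3, 8, 1, 2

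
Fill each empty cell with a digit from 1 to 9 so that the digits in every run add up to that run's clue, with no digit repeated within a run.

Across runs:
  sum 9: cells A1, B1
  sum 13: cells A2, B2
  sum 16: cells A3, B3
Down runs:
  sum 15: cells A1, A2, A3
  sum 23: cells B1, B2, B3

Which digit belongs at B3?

9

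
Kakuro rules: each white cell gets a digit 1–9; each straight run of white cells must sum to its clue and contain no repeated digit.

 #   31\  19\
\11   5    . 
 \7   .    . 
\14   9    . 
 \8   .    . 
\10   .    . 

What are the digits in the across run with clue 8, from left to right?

7, 1

R1C2 = 11 − 5 = 6 completes the 11 across.
R3C2 = 14 − 9 = 5 completes the 14 across.
Nothing is forced directly, so branch on R4C2, whose candidates are 1 or 3. If R4C2 = 3: then R4C1 would have to be in {5} for the 8 across but in {2,3,4,6,7,8} for the 31 down — contradiction. So R4C2 = 1.
R4C1 = 8 − 1 = 7 completes the 8 across.
Nothing is forced directly, so branch on R2C2, whose candidates are 3 or 4. If R2C2 = 4: then R2C1 would have to be in {3} for the 7 across but in {2,4,6,8} for the 31 down — contradiction. So R2C2 = 3.
R2C1 = 7 − 3 = 4 completes the 7 across.
R5C1 = 31 − 25 = 6 completes the 31 down.
R5C2 = 10 − 6 = 4 completes the 10 across.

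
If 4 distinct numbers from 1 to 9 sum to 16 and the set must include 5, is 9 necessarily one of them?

No

Counterexample: {1,2,5,8} sums to 16 under that restriction without using 9.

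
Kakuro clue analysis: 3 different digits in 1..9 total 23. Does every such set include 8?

The only way to make 23 from 3 distinct digits is {6,8,9}, which contains 8.

Yes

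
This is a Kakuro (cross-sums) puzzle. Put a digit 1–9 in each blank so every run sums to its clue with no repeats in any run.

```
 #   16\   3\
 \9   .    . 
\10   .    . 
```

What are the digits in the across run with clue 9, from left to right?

7, 2

16 in 2 cells must be {7,9}; 3 in 2 cells must be {1,2}.
The 9 across and the 16 down share only 7, so R1C1 = 7.
R1C2 = 9 − 7 = 2 completes the 9 across.
R2C1 = 16 − 7 = 9 completes the 16 down.
R2C2 = 10 − 9 = 1 completes the 10 across.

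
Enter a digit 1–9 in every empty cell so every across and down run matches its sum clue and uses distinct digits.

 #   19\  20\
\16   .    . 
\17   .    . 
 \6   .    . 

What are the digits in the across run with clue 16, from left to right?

16 in 2 cells must be {7,9}; 17 in 2 cells must be {8,9}.
Nothing is forced directly, so branch on R3C2, whose candidates are 4 or 5. If R3C2 = 5: then R3C1 would have to be in {1} for the 6 across but in {2,3,4,5,6,7,8,9} for the 19 down — contradiction. So R3C2 = 4.
Given what's placed, R2C2 must be 9 to fit the 17 across and 20 down.
R3C1 = 6 − 4 = 2 completes the 6 across.
R1C1 = 9: the only remaining digit allowed by both the 16 across and the 19 down.
R1C2 = 16 − 9 = 7 completes the 16 across.
R2C1 = 17 − 9 = 8 completes the 17 across.

9 7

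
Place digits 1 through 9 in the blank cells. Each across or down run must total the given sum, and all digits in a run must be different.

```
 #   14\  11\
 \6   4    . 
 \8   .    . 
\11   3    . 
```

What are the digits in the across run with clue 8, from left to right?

R1C2 = 6 − 4 = 2 completes the 6 across.
R2C1 = 14 − 7 = 7 completes the 14 down.
R2C2 = 8 − 7 = 1 completes the 8 across.
R3C2 = 11 − 3 = 8 completes the 11 across.

7, 1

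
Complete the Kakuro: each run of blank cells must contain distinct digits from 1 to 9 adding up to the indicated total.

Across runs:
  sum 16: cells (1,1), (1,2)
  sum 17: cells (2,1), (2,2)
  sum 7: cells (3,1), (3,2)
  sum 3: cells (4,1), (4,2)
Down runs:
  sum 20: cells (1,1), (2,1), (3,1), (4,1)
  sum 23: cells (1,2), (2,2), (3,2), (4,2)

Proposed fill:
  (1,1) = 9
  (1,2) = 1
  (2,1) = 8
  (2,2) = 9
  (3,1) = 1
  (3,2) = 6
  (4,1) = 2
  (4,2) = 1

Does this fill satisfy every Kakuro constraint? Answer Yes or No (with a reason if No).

No — the across run (1,1)–(1,2) sums to 10, not 16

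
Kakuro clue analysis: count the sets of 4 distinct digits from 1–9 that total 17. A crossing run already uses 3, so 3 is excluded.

4 distinct digits from 1–9 sum between 10 and 30.
Dropping sets that contain 3.
Enumerating: {1,2,5,9}, {1,2,6,8}, {1,4,5,7}, {2,4,5,6}.

4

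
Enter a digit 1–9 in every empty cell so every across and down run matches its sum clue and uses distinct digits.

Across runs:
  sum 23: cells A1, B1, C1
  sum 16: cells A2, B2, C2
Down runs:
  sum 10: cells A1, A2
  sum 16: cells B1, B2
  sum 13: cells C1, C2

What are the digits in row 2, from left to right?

23 in 3 cells must be {6,8,9}; 16 in 2 cells must be {7,9}.
The 23 across and the 16 down share only 9, so B1 = 9.
B2 = 16 − 9 = 7 completes the 16 down.
Nothing is forced directly, so branch on A1, whose candidates are 6 or 8. If A1 = 8: that forces C1 = 6, after which A2 would have to be in {1,3,4,5,6,8} for the 16 across but in {2} for the 10 down — contradiction. So A1 = 6.
C1 = 23 − 15 = 8 completes the 23 across.
A2 = 10 − 6 = 4 completes the 10 down.
C2 = 16 − 11 = 5 completes the 16 across.

4 7 5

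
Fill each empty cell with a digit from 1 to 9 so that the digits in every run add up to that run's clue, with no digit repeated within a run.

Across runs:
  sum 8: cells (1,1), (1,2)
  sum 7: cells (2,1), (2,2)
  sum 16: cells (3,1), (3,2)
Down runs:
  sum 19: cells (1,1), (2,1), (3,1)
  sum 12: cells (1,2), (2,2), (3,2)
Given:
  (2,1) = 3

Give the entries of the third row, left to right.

9, 7

16 in 2 cells must be {7,9}.
Given what's placed, (1,1) must be 7 to fit the 8 across and 19 down.
(1,2) = 8 − 7 = 1 completes the 8 across.
(2,2) = 7 − 3 = 4 completes the 7 across.
(3,1) = 19 − 10 = 9 completes the 19 down.
(3,2) = 16 − 9 = 7 completes the 16 across.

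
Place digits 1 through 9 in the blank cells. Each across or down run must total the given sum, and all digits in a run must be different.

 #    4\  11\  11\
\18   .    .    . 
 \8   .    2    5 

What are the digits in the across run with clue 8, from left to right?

1 2 5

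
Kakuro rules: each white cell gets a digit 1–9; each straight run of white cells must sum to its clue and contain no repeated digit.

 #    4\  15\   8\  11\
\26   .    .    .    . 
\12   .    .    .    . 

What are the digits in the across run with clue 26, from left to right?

3, 9, 6, 8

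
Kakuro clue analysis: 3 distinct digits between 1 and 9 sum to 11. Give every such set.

3 distinct digits from 1–9 sum between 6 and 24.

{1,2,8}; {1,3,7}; {1,4,6}; {2,3,6}; {2,4,5}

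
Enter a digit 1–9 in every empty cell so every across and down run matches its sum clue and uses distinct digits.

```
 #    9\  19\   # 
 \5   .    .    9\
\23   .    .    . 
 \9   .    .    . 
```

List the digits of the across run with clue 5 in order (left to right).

23 in 3 cells must be {6,8,9}.
Only 6 fits R2C1 under both its across sum 23 and down sum 9.
Given what's placed, R2C3 must be 8 to fit the 23 across and 9 down.
R3C3 = 9 − 8 = 1 completes the 9 down.
R2C2 = 23 − 14 = 9 completes the 23 across.
R3C1 = 2: the only remaining digit allowed by both the 9 across and the 9 down.
R3C2 = 9 − 3 = 6 completes the 9 across.
R1C1 = 9 − 8 = 1 completes the 9 down.
R1C2 = 5 − 1 = 4 completes the 5 across.

1 4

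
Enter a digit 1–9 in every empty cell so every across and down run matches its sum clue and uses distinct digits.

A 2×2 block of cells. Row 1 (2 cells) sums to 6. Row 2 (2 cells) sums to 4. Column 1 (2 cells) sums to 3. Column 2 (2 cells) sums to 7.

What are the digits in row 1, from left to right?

2, 4

4 in 2 cells must be {1,3}; 3 in 2 cells must be {1,2}.
The 4 across and the 3 down share only 1, so (2,1) = 1.
(2,2) = 4 − 1 = 3 completes the 4 across.
(1,1) = 3 − 1 = 2 completes the 3 down.
(1,2) = 6 − 2 = 4 completes the 6 across.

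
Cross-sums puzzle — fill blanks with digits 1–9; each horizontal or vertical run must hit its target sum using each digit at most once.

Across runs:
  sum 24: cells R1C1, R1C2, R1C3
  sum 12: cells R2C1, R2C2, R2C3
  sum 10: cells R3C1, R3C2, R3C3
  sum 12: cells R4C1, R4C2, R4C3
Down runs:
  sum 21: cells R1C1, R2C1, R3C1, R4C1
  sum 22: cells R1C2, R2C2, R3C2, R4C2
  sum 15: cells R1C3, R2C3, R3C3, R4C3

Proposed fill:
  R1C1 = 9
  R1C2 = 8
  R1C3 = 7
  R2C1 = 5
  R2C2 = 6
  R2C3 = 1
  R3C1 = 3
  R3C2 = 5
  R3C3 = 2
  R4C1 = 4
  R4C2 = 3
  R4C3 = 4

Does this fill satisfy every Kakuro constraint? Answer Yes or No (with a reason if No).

No — the down run R1C3–R4C3 sums to 14, not 15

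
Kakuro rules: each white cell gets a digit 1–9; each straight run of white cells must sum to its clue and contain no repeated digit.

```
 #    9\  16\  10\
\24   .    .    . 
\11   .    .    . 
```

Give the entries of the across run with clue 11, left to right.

1, 7, 3

24 in 3 cells must be {7,8,9}; 16 in 2 cells must be {7,9}.
The 11 across and the 16 down share only 7, so R2C2 = 7.
R1C2 = 16 − 7 = 9 completes the 16 down.
Nothing is forced directly, so branch on R2C1, whose candidates are 1 or 3. If R2C1 = 3: then R1C1 would have to be in {7,8} for the 24 across but in {6} for the 9 down — contradiction. So R2C1 = 1.
R1C1 = 9 − 1 = 8 completes the 9 down.
R1C3 = 24 − 17 = 7 completes the 24 across.
R2C3 = 11 − 8 = 3 completes the 11 across.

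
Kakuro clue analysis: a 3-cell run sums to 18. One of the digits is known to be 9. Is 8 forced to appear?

Counterexample: {2,7,9} sums to 18 under that restriction without using 8.

No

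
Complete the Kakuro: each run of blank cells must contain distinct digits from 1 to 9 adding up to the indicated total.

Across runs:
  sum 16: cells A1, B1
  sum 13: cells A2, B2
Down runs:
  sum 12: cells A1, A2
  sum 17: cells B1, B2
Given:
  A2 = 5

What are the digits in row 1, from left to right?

7 9

16 in 2 cells must be {7,9}; 17 in 2 cells must be {8,9}.
A1 = 12 − 5 = 7 completes the 12 down.
B1 = 16 − 7 = 9 completes the 16 across.
B2 = 13 − 5 = 8 completes the 13 across.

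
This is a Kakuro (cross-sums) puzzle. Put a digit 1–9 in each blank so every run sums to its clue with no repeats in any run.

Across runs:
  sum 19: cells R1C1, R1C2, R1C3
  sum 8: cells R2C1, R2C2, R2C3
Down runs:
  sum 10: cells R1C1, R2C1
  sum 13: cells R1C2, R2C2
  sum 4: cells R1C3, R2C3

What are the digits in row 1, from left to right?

7 9 3

4 in 2 cells must be {1,3}.
The 19 across and the 4 down share only 3, so R1C3 = 3.
R2C3 = 4 − 3 = 1 completes the 4 down.
Nothing is forced directly, so branch on R2C2, whose candidates are 4 or 5. If R2C2 = 5: then R1C2 would have to be in {7,9} for the 19 across but in {8} for the 13 down — contradiction. So R2C2 = 4.
R1C2 = 13 − 4 = 9 completes the 13 down.
R2C1 = 8 − 5 = 3 completes the 8 across.
R1C1 = 19 − 12 = 7 completes the 19 across.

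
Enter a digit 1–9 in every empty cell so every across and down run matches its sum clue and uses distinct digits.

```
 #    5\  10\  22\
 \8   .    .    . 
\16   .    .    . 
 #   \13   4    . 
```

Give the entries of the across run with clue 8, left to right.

2 1 5

Only 5 fits R1C3 under both its across sum 8 and down sum 22.
R3C3 = 13 − 4 = 9 completes the 13 across.
R1C2 = 1: the only remaining digit allowed by both the 8 across and the 10 down.
R2C2 = 10 − 5 = 5 completes the 10 down.
R2C3 = 22 − 14 = 8 completes the 22 down.
R1C1 = 8 − 6 = 2 completes the 8 across.
R2C1 = 16 − 13 = 3 completes the 16 across.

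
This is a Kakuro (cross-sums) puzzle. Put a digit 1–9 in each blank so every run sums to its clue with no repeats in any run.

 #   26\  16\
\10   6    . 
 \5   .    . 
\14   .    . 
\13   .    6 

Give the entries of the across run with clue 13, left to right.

R1C2 = 10 − 6 = 4 completes the 10 across.
Given what's placed, R2C2 must be 1 to fit the 5 across and 16 down.
R3C2 = 16 − 11 = 5 completes the 16 down.
R4C1 = 13 − 6 = 7 completes the 13 across.
R2C1 = 5 − 1 = 4 completes the 5 across.
R3C1 = 14 − 5 = 9 completes the 14 across.

7 6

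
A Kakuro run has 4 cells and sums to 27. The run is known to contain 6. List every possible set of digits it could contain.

{4,6,8,9}; {5,6,7,9}

4 distinct digits from 1–9 sum between 10 and 30.
Keeping only sets containing 6.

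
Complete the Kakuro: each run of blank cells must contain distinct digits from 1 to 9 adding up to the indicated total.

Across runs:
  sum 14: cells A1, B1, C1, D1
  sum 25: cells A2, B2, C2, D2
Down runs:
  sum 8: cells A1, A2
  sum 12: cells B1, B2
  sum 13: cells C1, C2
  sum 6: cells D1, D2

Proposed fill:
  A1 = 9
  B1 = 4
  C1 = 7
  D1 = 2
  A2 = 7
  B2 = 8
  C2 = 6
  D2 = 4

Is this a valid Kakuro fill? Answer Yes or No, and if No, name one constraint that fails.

No — the across run A1–D1 sums to 22, not 14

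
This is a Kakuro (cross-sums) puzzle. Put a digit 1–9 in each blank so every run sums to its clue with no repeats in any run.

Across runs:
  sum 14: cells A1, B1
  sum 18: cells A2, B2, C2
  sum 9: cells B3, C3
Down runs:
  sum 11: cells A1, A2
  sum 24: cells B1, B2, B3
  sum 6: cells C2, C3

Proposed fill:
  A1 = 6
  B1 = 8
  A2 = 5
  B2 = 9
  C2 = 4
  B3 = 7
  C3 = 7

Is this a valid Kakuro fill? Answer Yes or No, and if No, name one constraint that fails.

No — the across run B3–C3 sums to 14, not 9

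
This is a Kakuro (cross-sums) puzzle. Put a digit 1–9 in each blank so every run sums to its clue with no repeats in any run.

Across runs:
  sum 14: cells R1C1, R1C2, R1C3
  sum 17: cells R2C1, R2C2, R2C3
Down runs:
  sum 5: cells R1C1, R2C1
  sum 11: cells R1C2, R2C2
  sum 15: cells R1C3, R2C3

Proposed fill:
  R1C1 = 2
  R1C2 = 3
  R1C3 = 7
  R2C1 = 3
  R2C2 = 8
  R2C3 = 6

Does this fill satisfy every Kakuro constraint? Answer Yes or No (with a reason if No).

No — the across run R1C1–R1C3 sums to 12, not 14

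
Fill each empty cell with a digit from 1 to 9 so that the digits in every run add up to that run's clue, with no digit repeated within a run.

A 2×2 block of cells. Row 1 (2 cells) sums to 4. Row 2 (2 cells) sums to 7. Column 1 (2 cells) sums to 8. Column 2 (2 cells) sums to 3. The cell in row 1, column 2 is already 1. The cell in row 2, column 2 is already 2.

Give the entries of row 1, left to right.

3, 1

4 in 2 cells must be {1,3}; 3 in 2 cells must be {1,2}.
(1,1) = 4 − 1 = 3 completes the 4 across.
(2,1) = 7 − 2 = 5 completes the 7 across.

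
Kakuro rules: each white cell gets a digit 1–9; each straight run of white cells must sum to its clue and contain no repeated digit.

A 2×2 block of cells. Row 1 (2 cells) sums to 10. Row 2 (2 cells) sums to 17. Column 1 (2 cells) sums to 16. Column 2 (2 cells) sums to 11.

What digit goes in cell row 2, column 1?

17 in 2 cells must be {8,9}; 16 in 2 cells must be {7,9}.
The 17 across and the 16 down share only 9, so (2,1) = 9.
(2,2) = 17 − 9 = 8 completes the 17 across.
(1,1) = 16 − 9 = 7 completes the 16 down.
(1,2) = 10 − 7 = 3 completes the 10 across.

9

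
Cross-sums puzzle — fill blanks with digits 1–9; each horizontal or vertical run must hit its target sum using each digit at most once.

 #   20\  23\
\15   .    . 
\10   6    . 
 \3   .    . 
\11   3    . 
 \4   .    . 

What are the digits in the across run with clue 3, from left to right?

3 in 2 cells must be {1,2}; 4 in 2 cells must be {1,3}.
R1C1 = 8: the only remaining digit allowed by both the 15 across and the 20 down.
R1C2 = 15 − 8 = 7 completes the 15 across.
R2C2 = 10 − 6 = 4 completes the 10 across.
R4C2 = 11 − 3 = 8 completes the 11 across.
Given what's placed, R5C1 must be 1 to fit the 4 across and 20 down.
R5C2 = 4 − 1 = 3 completes the 4 across.
R3C1 = 20 − 18 = 2 completes the 20 down.
R3C2 = 3 − 2 = 1 completes the 3 across.

2 1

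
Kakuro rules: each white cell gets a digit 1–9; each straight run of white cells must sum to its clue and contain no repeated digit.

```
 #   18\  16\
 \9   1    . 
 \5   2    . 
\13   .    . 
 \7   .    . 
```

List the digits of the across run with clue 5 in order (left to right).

2, 3

R1C2 = 9 − 1 = 8 completes the 9 across.
R2C2 = 5 − 2 = 3 completes the 5 across.
R3C2 = 4: the only remaining digit allowed by both the 13 across and the 16 down.
R4C1 = 6: the only remaining digit allowed by both the 7 across and the 18 down.
R4C2 = 7 − 6 = 1 completes the 7 across.
R3C1 = 13 − 4 = 9 completes the 13 across.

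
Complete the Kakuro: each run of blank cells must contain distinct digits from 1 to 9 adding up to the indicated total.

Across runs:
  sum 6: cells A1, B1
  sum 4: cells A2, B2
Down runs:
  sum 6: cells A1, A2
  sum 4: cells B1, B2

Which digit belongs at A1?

4 in 2 cells must be {1,3}.
The 6 across and the 4 down share only 1, so B1 = 1.
The 4 across and the 6 down share only 1, so A2 = 1.
B2 = 4 − 1 = 3 completes the 4 across.
A1 = 6 − 1 = 5 completes the 6 across.

5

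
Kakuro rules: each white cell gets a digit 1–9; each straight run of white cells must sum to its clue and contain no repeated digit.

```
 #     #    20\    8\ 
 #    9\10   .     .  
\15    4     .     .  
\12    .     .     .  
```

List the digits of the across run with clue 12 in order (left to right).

5 3 4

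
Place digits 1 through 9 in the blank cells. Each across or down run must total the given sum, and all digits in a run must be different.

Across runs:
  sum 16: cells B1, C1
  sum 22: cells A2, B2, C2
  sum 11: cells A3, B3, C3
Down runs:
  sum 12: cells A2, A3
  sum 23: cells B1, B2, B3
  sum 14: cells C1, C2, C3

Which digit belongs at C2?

5

16 in 2 cells must be {7,9}; 23 in 3 cells must be {6,8,9}.
Only 9 fits B1 under both its across sum 16 and down sum 23.
C1 = 16 − 9 = 7 completes the 16 across.
Nothing is forced directly, so branch on B2, whose candidates are 6 or 8. If B2 = 6: then C2 would have to be in {7,9} for the 22 across but in {1,2,3,4,5,6} for the 14 down — contradiction. So B2 = 8.
C2 = 5: the only remaining digit allowed by both the 22 across and the 14 down.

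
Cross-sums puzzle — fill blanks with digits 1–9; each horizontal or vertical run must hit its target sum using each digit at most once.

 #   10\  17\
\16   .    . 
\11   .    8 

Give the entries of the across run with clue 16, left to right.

7, 9

16 in 2 cells must be {7,9}; 17 in 2 cells must be {8,9}.
R1C2 = 17 − 8 = 9 completes the 17 down.
R2C1 = 11 − 8 = 3 completes the 11 across.
R1C1 = 16 − 9 = 7 completes the 16 across.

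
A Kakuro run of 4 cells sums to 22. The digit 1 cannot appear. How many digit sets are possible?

8

4 distinct digits from 1–9 sum between 10 and 30.
Dropping sets that contain 1.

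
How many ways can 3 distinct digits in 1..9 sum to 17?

3 distinct digits from 1–9 sum between 6 and 24.

7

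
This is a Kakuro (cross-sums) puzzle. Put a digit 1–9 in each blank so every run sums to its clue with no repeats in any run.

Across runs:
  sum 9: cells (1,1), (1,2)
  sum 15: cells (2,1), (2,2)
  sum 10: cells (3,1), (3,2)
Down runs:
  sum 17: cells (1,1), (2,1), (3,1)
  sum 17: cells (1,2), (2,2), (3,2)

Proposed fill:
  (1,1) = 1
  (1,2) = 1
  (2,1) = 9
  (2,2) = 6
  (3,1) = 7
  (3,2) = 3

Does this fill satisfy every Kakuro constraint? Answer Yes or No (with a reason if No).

No — the across run (1,1)–(1,2) sums to 2, not 9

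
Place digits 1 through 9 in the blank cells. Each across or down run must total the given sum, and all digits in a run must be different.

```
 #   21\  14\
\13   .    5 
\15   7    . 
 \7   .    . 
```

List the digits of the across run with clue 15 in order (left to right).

R1C1 = 13 − 5 = 8 completes the 13 across.
R2C2 = 15 − 7 = 8 completes the 15 across.
R3C1 = 21 − 15 = 6 completes the 21 down.
R3C2 = 7 − 6 = 1 completes the 7 across.

7 8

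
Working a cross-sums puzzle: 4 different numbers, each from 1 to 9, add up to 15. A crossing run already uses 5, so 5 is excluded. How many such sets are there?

4

4 distinct digits from 1–9 sum between 10 and 30.
Dropping sets that contain 5.
Enumerating: {1,2,3,9}, {1,2,4,8}, {1,3,4,7}, {2,3,4,6}.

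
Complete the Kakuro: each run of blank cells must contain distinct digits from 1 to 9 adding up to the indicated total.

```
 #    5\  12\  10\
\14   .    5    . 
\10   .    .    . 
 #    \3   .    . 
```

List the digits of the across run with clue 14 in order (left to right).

3 in 2 cells must be {1,2}.
R3C2 = 1: the only remaining digit allowed by both the 3 across and the 12 down.
R3C3 = 3 − 1 = 2 completes the 3 across.
R2C2 = 12 − 6 = 6 completes the 12 down.
Nothing is forced directly, so branch on R2C1, whose candidates are 1 or 3. If R2C1 = 1: then R1C1 would have to be in {1,2,3,6,7,8} for the 14 across but in {4} for the 5 down — contradiction. So R2C1 = 3.
R1C1 = 5 − 3 = 2 completes the 5 down.
R1C3 = 14 − 7 = 7 completes the 14 across.
R2C3 = 10 − 9 = 1 completes the 10 across.

2, 5, 7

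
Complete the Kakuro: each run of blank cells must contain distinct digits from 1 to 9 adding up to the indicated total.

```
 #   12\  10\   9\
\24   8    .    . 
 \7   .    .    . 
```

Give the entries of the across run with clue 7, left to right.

24 in 3 cells must be {7,8,9}; 7 in 3 cells must be {1,2,4}.
R1C3 = 7: the only remaining digit allowed by both the 24 across and the 9 down.
R2C1 = 12 − 8 = 4 completes the 12 down.
R2C3 = 9 − 7 = 2 completes the 9 down.
R1C2 = 24 − 15 = 9 completes the 24 across.
R2C2 = 7 − 6 = 1 completes the 7 across.

4, 1, 2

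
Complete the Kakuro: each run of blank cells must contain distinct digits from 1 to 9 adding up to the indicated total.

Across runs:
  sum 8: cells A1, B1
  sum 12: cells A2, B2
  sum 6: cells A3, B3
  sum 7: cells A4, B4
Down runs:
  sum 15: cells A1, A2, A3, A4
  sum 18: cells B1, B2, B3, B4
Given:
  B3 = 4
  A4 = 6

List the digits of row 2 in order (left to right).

A3 = 6 − 4 = 2 completes the 6 across.
B4 = 7 − 6 = 1 completes the 7 across.
Given what's placed, A1 must be 3 to fit the 8 across and 15 down.
B1 = 8 − 3 = 5 completes the 8 across.
A2 = 15 − 11 = 4 completes the 15 down.
B2 = 12 − 4 = 8 completes the 12 across.

4 8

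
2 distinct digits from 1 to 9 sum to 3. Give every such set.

2 distinct digits from 1–9 sum between 3 and 17.
Only one set works: {1,2}.

{1,2}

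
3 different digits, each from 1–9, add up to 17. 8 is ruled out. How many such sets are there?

3 distinct digits from 1–9 sum between 6 and 24.
Dropping sets that contain 8.
Enumerating: {1,7,9}, {2,6,9}, {3,5,9}, {4,6,7}.

4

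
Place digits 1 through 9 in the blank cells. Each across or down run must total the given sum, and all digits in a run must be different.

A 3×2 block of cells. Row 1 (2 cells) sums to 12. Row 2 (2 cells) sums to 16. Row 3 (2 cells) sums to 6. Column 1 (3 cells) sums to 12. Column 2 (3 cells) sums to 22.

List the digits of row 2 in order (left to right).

7, 9

16 in 2 cells must be {7,9}.
The 6 across and the 22 down share only 5, so (3,2) = 5.
Given what's placed, (2,2) must be 9 to fit the 16 across and 22 down.
(3,1) = 6 − 5 = 1 completes the 6 across.
(1,2) = 22 − 14 = 8 completes the 22 down.
(2,1) = 16 − 9 = 7 completes the 16 across.
(1,1) = 12 − 8 = 4 completes the 12 across.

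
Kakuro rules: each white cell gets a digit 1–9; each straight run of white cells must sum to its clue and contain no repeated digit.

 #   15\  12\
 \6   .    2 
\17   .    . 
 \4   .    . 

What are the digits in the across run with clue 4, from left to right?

3 1

17 in 2 cells must be {8,9}; 4 in 2 cells must be {1,3}.
R1C1 = 6 − 2 = 4 completes the 6 across.
Given what's placed, R2C2 must be 9 to fit the 17 across and 12 down.
R3C1 = 3: the only remaining digit allowed by both the 4 across and the 15 down.
R3C2 = 4 − 3 = 1 completes the 4 across.
R2C1 = 17 − 9 = 8 completes the 17 across.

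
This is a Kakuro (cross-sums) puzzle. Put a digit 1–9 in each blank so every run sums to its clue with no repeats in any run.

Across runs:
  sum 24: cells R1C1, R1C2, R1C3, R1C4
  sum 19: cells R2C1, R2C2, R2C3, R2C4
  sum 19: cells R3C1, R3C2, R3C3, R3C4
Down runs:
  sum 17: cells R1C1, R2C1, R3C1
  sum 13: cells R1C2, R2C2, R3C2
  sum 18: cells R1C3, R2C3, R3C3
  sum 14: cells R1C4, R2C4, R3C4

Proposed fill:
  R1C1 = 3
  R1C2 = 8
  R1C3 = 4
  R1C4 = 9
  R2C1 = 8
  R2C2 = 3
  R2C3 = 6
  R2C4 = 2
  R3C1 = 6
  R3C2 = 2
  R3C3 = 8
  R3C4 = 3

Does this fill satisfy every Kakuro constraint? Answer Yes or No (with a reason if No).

Yes

Across: 3+8+4+9=24; 8+3+6+2=19; 6+2+8+3=19. Down: 3+8+6=17; 8+3+2=13; 4+6+8=18; 9+2+3=14. No digit repeats within any run.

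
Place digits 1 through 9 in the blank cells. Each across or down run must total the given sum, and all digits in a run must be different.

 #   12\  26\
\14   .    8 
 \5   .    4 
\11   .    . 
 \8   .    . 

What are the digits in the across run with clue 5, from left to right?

R1C1 = 14 − 8 = 6 completes the 14 across.
R2C1 = 5 − 4 = 1 completes the 5 across.
Given what's placed, R4C2 must be 5 to fit the 8 across and 26 down.
R3C2 = 26 − 17 = 9 completes the 26 down.
R4C1 = 8 − 5 = 3 completes the 8 across.
R3C1 = 11 − 9 = 2 completes the 11 across.

1, 4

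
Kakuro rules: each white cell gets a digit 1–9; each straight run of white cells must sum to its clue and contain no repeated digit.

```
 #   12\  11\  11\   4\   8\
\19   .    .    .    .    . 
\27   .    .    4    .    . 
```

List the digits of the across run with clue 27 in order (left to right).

9 5 4 3 6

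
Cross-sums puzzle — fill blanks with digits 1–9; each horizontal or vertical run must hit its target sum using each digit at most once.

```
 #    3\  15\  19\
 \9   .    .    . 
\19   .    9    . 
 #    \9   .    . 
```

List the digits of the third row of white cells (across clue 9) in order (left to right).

3 in 2 cells must be {1,2}.
R2C1 = 2: the only remaining digit allowed by both the 19 across and the 3 down.
R2C3 = 19 − 11 = 8 completes the 19 across.
R1C1 = 3 − 2 = 1 completes the 3 down.
Nothing is forced directly, so branch on R1C2, whose candidates are 2 or 5. If R1C2 = 5: then R1C3 would have to be in {3} for the 9 across but in {2,4,5,6,7,9} for the 19 down — contradiction. So R1C2 = 2.
R1C3 = 9 − 3 = 6 completes the 9 across.
R3C2 = 15 − 11 = 4 completes the 15 down.
R3C3 = 9 − 4 = 5 completes the 9 across.

4, 5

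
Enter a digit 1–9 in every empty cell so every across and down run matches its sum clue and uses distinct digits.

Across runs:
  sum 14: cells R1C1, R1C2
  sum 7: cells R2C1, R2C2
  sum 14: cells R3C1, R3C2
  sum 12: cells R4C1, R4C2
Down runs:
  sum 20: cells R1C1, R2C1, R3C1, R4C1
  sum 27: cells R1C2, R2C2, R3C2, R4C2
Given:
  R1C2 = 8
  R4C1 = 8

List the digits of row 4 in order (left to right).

8 4

R1C1 = 14 − 8 = 6 completes the 14 across.
R3C1 = 5: the only remaining digit allowed by both the 14 across and the 20 down.
R3C2 = 14 − 5 = 9 completes the 14 across.
R4C2 = 12 − 8 = 4 completes the 12 across.
R2C1 = 20 − 19 = 1 completes the 20 down.
R2C2 = 7 − 1 = 6 completes the 7 across.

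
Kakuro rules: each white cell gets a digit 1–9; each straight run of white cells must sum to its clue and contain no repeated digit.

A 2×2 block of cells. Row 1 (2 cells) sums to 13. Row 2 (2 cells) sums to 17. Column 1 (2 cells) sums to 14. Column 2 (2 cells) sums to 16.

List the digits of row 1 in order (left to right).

17 in 2 cells must be {8,9}; 16 in 2 cells must be {7,9}.
The 17 across and the 16 down share only 9, so (2,2) = 9.
(1,2) = 16 − 9 = 7 completes the 16 down.
(2,1) = 17 − 9 = 8 completes the 17 across.
(1,1) = 13 − 7 = 6 completes the 13 across.

6 7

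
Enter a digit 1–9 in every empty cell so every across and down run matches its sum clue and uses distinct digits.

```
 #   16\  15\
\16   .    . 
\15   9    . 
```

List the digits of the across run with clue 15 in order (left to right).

16 in 2 cells must be {7,9}.
R1C1 = 16 − 9 = 7 completes the 16 down.
R1C2 = 16 − 7 = 9 completes the 16 across.
R2C2 = 15 − 9 = 6 completes the 15 across.

9, 6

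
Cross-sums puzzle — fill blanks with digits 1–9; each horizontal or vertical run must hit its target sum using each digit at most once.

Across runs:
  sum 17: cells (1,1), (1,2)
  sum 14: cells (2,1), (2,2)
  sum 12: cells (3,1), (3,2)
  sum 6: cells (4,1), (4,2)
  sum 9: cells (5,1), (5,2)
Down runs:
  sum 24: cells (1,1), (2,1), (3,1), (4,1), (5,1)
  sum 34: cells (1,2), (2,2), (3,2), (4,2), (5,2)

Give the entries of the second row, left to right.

17 in 2 cells must be {8,9}; 34 in 5 cells must be {4,6,7,8,9}.
Only 4 fits (4,2) under both its across sum 6 and down sum 34.
(4,1) = 6 − 4 = 2 completes the 6 across.
Nothing is forced directly, so branch on (5,2), whose candidates are 6 or 7 or 8. If (5,2) = 7: then (5,1) would have to be in {2} for the 9 across but in {1,3,4,5,6,7,8,9} for the 24 down — contradiction. If (5,2) = 8: that forces (1,2) = 9, (2,2) = 6, (3,2) = 7, (5,1) = 1, (1,1) = 8, after which (2,1) would have to be in {8} for the 14 across but in {4,6,7,9} for the 24 down — contradiction. So (5,2) = 6.
(5,1) = 9 − 6 = 3 completes the 9 across.
No cell is forced outright now. (1,1) can only be 8 or 9 (the digits allowed by both its 17 across and its 24 down). If (1,1) = 9: that forces (1,2) = 8, (2,1) = 6, after which (2,2) would have to be in {8} for the 14 across but in {7,9} for the 34 down — contradiction. So (1,1) = 8.
(1,2) = 17 − 8 = 9 completes the 17 across.
Given what's placed, (2,2) must be 8 to fit the 14 across and 34 down.
(3,2) = 34 − 27 = 7 completes the 34 down.
(2,1) = 14 − 8 = 6 completes the 14 across.

6 8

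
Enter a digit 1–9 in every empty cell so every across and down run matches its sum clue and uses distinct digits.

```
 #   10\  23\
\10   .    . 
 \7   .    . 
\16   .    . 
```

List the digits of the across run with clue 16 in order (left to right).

7 9

16 in 2 cells must be {7,9}; 23 in 3 cells must be {6,8,9}.
The 7 across and the 23 down share only 6, so R2C2 = 6.
The 16 across and the 10 down share only 7, so R3C1 = 7.
R3C2 = 16 − 7 = 9 completes the 16 across.
R1C2 = 23 − 15 = 8 completes the 23 down.
R2C1 = 7 − 6 = 1 completes the 7 across.
R1C1 = 10 − 8 = 2 completes the 10 across.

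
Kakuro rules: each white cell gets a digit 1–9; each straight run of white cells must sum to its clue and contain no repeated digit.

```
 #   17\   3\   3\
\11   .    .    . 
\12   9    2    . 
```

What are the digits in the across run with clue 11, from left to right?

17 in 2 cells must be {8,9}; 3 in 2 cells must be {1,2}.
R1C1 = 17 − 9 = 8 completes the 17 down.
R1C2 = 3 − 2 = 1 completes the 3 down.
R1C3 = 11 − 9 = 2 completes the 11 across.
R2C3 = 12 − 11 = 1 completes the 12 across.

8 1 2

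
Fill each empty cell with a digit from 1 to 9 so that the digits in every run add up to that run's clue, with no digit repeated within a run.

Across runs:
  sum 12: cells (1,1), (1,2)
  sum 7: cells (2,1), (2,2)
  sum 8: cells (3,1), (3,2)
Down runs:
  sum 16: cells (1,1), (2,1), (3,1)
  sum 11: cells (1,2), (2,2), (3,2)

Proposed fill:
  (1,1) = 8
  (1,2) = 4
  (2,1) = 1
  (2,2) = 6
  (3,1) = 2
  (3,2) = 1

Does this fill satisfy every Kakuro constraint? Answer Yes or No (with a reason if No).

No — the across run (3,1)–(3,2) sums to 3, not 8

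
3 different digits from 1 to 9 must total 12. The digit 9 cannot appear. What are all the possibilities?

{1,3,8}; {1,4,7}; {1,5,6}; {2,3,7}; {2,4,6}; {3,4,5}

3 distinct digits from 1–9 sum between 6 and 24.
Dropping sets that contain 9.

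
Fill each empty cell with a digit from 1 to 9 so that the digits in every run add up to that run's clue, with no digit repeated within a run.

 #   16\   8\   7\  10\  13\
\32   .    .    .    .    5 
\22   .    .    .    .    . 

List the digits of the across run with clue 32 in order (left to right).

9 7 3 8 5

16 in 2 cells must be {7,9}.
R2C5 = 13 − 5 = 8 completes the 13 down.
Given what's placed, R2C1 must be 7 to fit the 22 across and 16 down.
R1C1 = 16 − 7 = 9 completes the 16 down.
No cell is forced outright now. R2C2 can only be 1 or 2 (the digits allowed by both its 22 across and its 8 down). If R2C2 = 2: that forces R1C2 = 6, R1C3 = 4, R1C4 = 8, after which R2C3 would have to be in {1,4} for the 22 across but in {3} for the 7 down — contradiction. So R2C2 = 1.
R1C2 = 8 − 1 = 7 completes the 8 down.
Given what's placed, R1C3 must be 3 to fit the 32 across and 7 down.
R1C4 = 32 − 24 = 8 completes the 32 across.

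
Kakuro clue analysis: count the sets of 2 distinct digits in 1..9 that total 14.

2 distinct digits from 1–9 sum between 3 and 17.
Enumerating: {5,9}, {6,8}.

2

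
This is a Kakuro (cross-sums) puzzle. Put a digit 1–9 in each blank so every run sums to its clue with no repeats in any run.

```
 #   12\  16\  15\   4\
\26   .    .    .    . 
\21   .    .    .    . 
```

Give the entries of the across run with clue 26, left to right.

16 in 2 cells must be {7,9}; 4 in 2 cells must be {1,3}.
Only 3 fits R1C4 under both its across sum 26 and down sum 4.
R2C4 = 4 − 3 = 1 completes the 4 down.
Given what's placed, R1C2 must be 9 to fit the 26 across and 16 down.
R2C2 = 16 − 9 = 7 completes the 16 down.
R1C1 = 8: the only remaining digit allowed by both the 26 across and the 12 down.
R1C3 = 26 − 20 = 6 completes the 26 across.

8 9 6 3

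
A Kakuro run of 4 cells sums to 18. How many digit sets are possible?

11

4 distinct digits from 1–9 sum between 10 and 30.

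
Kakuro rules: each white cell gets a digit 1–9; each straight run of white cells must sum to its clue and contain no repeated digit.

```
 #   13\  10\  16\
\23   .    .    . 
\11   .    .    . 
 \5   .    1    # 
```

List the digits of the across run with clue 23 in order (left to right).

8, 6, 9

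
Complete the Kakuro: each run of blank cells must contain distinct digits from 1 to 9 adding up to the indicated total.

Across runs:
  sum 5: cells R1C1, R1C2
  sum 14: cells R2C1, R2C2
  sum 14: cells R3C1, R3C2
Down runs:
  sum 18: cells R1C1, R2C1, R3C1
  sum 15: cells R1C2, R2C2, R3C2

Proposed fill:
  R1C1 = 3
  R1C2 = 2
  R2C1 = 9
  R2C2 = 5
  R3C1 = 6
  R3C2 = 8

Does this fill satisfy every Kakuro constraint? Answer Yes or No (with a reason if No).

Yes

Across: 3+2=5; 9+5=14; 6+8=14. Down: 3+9+6=18; 2+5+8=15. No digit repeats within any run.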